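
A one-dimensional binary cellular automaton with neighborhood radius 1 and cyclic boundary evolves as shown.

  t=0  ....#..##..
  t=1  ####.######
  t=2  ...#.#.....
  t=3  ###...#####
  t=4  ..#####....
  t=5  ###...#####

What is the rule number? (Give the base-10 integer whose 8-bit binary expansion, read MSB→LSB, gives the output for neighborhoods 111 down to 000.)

  nb ###: next=.  (t=1,i=0, bit7=0)
  nb ##.: next=#  (t=0,i=8, bit6=1)
  nb #.#: next=.  (t=1,i=4, bit5=0)
  nb #..: next=#  (t=0,i=5, bit4=1)
  nb .##: next=#  (t=0,i=7, bit3=1)
  nb .#.: next=.  (t=0,i=4, bit2=0)
  nb ..#: next=#  (t=0,i=3, bit1=1)
  nb ...: next=#  (t=0,i=0, bit0=1)
  bits 01011011 = 91

91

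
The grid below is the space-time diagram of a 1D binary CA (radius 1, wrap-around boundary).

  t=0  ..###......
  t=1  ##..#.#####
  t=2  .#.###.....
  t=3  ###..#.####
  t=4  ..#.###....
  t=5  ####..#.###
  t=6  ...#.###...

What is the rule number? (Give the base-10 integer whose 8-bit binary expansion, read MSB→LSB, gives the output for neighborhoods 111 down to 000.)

103

  [7] ### => .  t=0,i=3
  [6] ##. => #  t=0,i=4
  [5] #.# => #  t=1,i=5
  [4] #.. => .  t=0,i=5
  [3] .## => .  t=0,i=2
  [2] .#. => #  t=1,i=4
  [1] ..# => #  t=0,i=1
  [0] ... => #  t=0,i=0
  bits 01100111 = 103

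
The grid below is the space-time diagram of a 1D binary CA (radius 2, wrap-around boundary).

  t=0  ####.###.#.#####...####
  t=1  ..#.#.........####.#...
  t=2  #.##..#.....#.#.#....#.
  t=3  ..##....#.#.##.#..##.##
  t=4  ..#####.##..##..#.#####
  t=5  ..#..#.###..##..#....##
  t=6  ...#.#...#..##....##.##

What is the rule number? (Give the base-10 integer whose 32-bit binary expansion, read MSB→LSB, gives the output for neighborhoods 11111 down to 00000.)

  [31] ##### => .  t=0,i=0
  [30] ####. => #  t=0,i=2
  [29] ###.# => .  t=0,i=3
  [28] ###.. => #  t=0,i=15
  [27] ##.## => #  t=0,i=4
  [26] ##.#. => .  t=0,i=8
  [25] ##..# => .  t=2,i=4
  [24] ##... => #  t=0,i=16
  [23] #.### => .  t=0,i=5
  [22] #.##. => #  t=2,i=2
  [21] #.#.# => .  t=0,i=9
  [20] #.#.. => .  t=1,i=4
  [19] #..## => .  t=3,i=1
  [18] #..#. => .  t=2,i=5
  [17] #...# => #  t=0,i=17
  [16] #.... => #  t=1,i=6
  [15] .#### => .  t=0,i=12
  [14] .###. => .  t=0,i=6
  [13] .##.# => #  t=3,i=13
  [12] .##.. => #  t=2,i=3
  [11] .#.## => .  t=0,i=10
  [10] .#.#. => #  t=1,i=3
  [9] .#..# => #  t=3,i=16
  [8] .#... => .  t=1,i=5
  [7] ..### => #  t=0,i=19
  [6] ..##. => #  t=3,i=2
  [5] ..#.# => #  t=1,i=2
  [4] ..#.. => .  t=2,i=6
  [3] ...## => .  t=0,i=18
  [2] ...#. => .  t=1,i=1
  [1] ....# => #  t=1,i=0
  [0] ..... => .  t=1,i=7
  bits 01011001010000110011011011100010 = 1497577186

1497577186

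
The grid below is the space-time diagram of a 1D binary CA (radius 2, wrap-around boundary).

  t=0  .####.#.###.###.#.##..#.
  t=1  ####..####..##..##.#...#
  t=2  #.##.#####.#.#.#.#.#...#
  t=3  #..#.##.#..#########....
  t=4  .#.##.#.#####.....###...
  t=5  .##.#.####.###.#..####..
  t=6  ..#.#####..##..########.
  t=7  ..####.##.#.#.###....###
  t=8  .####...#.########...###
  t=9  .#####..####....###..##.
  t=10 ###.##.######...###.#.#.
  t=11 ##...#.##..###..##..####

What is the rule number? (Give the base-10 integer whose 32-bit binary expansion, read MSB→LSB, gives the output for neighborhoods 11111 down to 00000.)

  ##### -> .   bit 31 = 0  t=1,i=1
  ####. -> #   bit 30 = 1  t=0,i=3
  ###.# -> .   bit 29 = 0  t=0,i=4
  ###.. -> #   bit 28 = 1  t=1,i=3
  ##.## -> .   bit 27 = 0  t=0,i=11
  ##.#. -> .   bit 26 = 0  t=0,i=5
  ##..# -> .   bit 25 = 0  t=0,i=20
  ##... -> #   bit 24 = 1  t=3,i=20
  #.### -> #   bit 23 = 1  t=0,i=8
  #.##. -> .   bit 22 = 0  t=0,i=18
  #.#.# -> #   bit 21 = 1  t=0,i=6
  #.#.. -> #   bit 20 = 1  t=1,i=19
  #..## -> #   bit 19 = 1  t=0,i=0
  #..#. -> .   bit 18 = 0  t=0,i=21
  #...# -> .   bit 17 = 0  t=1,i=21
  #.... -> .   bit 16 = 0  t=3,i=21
  .#### -> #   bit 15 = 1  t=0,i=2
  .###. -> #   bit 14 = 1  t=0,i=9
  .##.# -> #   bit 13 = 1  t=1,i=17
  .##.. -> #   bit 12 = 1  t=0,i=19
  .#.## -> #   bit 11 = 1  t=0,i=7
  .#.#. -> #   bit 10 = 1  t=2,i=12
  .#..# -> #   bit 9 = 1  t=0,i=23
  .#... -> .   bit 8 = 0  t=1,i=20
  ..### -> #   bit 7 = 1  t=0,i=1
  ..##. -> .   bit 6 = 0  t=1,i=12
  ..#.# -> #   bit 5 = 1  t=3,i=3
  ..#.. -> .   bit 4 = 0  t=0,i=22
  ...## -> .   bit 3 = 0  t=1,i=22
  ...#. -> .   bit 2 = 0  t=3,i=23
  ....# -> .   bit 1 = 0  t=3,i=22
  ..... -> #   bit 0 = 1  t=4,i=15
  bits 01010001101110001111111010100001 = 1371078305

1371078305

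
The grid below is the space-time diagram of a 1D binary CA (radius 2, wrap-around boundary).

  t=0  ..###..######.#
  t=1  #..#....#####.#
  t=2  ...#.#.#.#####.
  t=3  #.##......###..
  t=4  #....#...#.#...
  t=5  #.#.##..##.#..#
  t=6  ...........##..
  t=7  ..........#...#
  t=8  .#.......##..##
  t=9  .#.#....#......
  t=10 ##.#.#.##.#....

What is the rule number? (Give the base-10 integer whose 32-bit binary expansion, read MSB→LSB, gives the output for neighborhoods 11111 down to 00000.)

  #####|#  b31=1 t=0,i=9
  ####.|#  b30=1 t=0,i=11
  ###.#|#  b29=1 t=0,i=12
  ###..|.  b28=0 t=0,i=4
  ##.##|#  b27=1 t=1,i=13
  ##.#.|.  b26=0 t=0,i=13
  ##..#|.  b25=0 t=0,i=5
  ##...|.  b24=0 t=2,i=14
  #.###|.  b23=0 t=2,i=9
  #.##.|.  b22=0 t=1,i=14
  #.#.#|.  b21=0 t=2,i=5
  #.#..|#  b20=1 t=0,i=14
  #..##|.  b19=0 t=0,i=1
  #..#.|.  b18=0 t=1,i=2
  #...#|.  b17=0 t=4,i=7
  #....|#  b16=1 t=1,i=5
  .####|#  b15=1 t=0,i=8
  .###.|#  b14=1 t=0,i=3
  .##.#|.  b13=0 t=5,i=0
  .##..|.  b12=0 t=1,i=0
  .#.##|.  b11=0 t=2,i=8
  .#.#.|.  b10=0 t=2,i=4
  .#..#|#  b9=1 t=0,i=0
  .#...|.  b8=0 t=1,i=4
  ..###|.  b7=0 t=0,i=2
  ..##.|.  b6=0 t=5,i=8
  ..#.#|#  b5=1 t=2,i=3
  ..#..|#  b4=1 t=1,i=3
  ...##|#  b3=1 t=1,i=7
  ...#.|#  b2=1 t=2,i=2
  ....#|.  b1=0 t=1,i=6
  .....|.  b0=0 t=3,i=6
  bits 11101000000100011100001000111100 = 3893477948

3893477948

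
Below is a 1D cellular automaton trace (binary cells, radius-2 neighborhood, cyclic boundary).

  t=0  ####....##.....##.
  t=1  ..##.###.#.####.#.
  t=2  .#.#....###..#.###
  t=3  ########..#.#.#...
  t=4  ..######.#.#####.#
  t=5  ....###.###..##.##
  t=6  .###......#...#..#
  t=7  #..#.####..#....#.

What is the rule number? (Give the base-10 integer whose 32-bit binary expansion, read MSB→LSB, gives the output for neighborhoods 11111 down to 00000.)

3560258827

  [31] ##### => #  t=3,i=2
  [30] ####. => #  t=0,i=2
  [29] ###.# => .  t=1,i=7
  [28] ###.. => #  t=0,i=3
  [27] ##.## => .  t=0,i=17
  [26] ##.#. => #  t=1,i=8
  [25] ##..# => .  t=2,i=11
  [24] ##... => .  t=0,i=4
  [23] #.### => .  t=0,i=0
  [22] #.##. => .  t=5,i=16
  [21] #.#.# => #  t=1,i=9
  [20] #.#.. => #  t=1,i=16
  [19] #..## => .  t=4,i=1
  [18] #..#. => #  t=2,i=12
  [17] #...# => .  t=1,i=0
  [16] #.... => #  t=0,i=5
  [15] .#### => .  t=0,i=1
  [14] .###. => .  t=1,i=6
  [13] .##.# => #  t=0,i=16
  [12] .##.. => #  t=0,i=9
  [11] .#.## => #  t=1,i=10
  [10] .#.#. => #  t=2,i=2
  [9] .#..# => .  t=4,i=0
  [8] .#... => #  t=1,i=17
  [7] ..### => .  t=2,i=8
  [6] ..##. => .  t=0,i=8
  [5] ..#.# => .  t=2,i=13
  [4] ..#.. => .  t=6,i=10
  [3] ...## => #  t=0,i=7
  [2] ...#. => .  t=6,i=9
  [1] ....# => #  t=0,i=6
  [0] ..... => #  t=0,i=12
  bits 11010100001101010011110100001011 = 3560258827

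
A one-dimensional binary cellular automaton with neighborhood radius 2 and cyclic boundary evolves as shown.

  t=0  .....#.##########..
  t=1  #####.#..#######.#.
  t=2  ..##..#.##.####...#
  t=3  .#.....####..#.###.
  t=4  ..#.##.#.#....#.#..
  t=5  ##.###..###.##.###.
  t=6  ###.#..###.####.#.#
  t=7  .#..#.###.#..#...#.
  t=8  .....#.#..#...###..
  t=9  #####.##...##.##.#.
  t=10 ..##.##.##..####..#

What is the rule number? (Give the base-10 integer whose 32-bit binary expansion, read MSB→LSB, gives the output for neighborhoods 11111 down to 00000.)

  #####|#  b31=1 t=0,i=9
  ####.|#  b30=1 t=0,i=15
  ###.#|.  b29=0 t=1,i=4
  ###..|.  b28=0 t=0,i=16
  ##.##|#  b27=1 t=2,i=10
  ##.#.|.  b26=0 t=1,i=5
  ##..#|.  b25=0 t=2,i=4
  ##...|#  b24=1 t=0,i=17
  #.###|.  b23=0 t=0,i=7
  #.##.|#  b22=1 t=2,i=8
  #.#.#|.  b21=0 t=1,i=17
  #.#..|#  b20=1 t=1,i=6
  #..##|#  b19=1 t=1,i=8
  #..#.|.  b18=0 t=2,i=5
  #...#|#  b17=1 t=2,i=16
  #....|.  b16=0 t=0,i=18
  .####|.  b15=0 t=0,i=8
  .###.|#  b14=1 t=3,i=16
  .##.#|#  b13=1 t=2,i=9
  .##..|.  b12=0 t=2,i=3
  .#.##|#  b11=1 t=0,i=6
  .#.#.|#  b10=1 t=4,i=8
  .#..#|.  b9=0 t=1,i=7
  .#...|#  b8=1 t=3,i=2
  ..###|#  b7=1 t=1,i=9
  ..##.|.  b6=0 t=2,i=2
  ..#.#|.  b5=0 t=0,i=5
  ..#..|.  b4=0 t=2,i=18
  ...##|.  b3=0 t=3,i=6
  ...#.|#  b2=1 t=0,i=4
  ....#|#  b1=1 t=0,i=3
  .....|#  b0=1 t=0,i=0
  bits 11001001010110100110110110000111 = 3378146695

3378146695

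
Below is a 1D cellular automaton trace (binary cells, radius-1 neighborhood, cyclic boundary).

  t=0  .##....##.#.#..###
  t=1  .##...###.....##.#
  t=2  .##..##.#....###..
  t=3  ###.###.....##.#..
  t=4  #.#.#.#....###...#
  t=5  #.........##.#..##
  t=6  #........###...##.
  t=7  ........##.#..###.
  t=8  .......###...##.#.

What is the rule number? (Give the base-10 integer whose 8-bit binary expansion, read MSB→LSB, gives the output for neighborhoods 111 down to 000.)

74

  ### -> .   bit 7 = 0  t=0,i=16
  ##. -> #   bit 6 = 1  t=0,i=2
  #.# -> .   bit 5 = 0  t=0,i=0
  #.. -> .   bit 4 = 0  t=0,i=3
  .## -> #   bit 3 = 1  t=0,i=1
  .#. -> .   bit 2 = 0  t=0,i=10
  ..# -> #   bit 1 = 1  t=0,i=6
  ... -> .   bit 0 = 0  t=0,i=4
  bits 01001010 = 74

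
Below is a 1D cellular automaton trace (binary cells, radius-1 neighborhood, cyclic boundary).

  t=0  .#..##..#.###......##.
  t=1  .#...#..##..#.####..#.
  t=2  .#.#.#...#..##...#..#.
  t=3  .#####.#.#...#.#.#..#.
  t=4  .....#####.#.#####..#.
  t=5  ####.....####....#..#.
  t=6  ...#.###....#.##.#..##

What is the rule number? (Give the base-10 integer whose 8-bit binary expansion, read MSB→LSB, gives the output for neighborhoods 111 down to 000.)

  [7] ### => .  t=0,i=11
  [6] ##. => #  t=0,i=5
  [5] #.# => #  t=0,i=9
  [4] #.. => .  t=0,i=2
  [3] .## => .  t=0,i=4
  [2] .#. => #  t=0,i=1
  [1] ..# => .  t=0,i=0
  [0] ... => #  t=0,i=14
  bits 01100101 = 101

101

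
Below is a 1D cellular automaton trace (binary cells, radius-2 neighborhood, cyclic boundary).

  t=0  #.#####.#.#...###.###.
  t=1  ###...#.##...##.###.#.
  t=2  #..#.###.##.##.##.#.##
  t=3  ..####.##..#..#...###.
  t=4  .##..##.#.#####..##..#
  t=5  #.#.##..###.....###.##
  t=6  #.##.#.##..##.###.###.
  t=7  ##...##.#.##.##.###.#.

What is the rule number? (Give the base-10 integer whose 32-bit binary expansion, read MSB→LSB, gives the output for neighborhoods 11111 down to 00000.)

699211518

  ##### -> .   bit 31 = 0  t=0,i=4
  ####. -> .   bit 30 = 0  t=0,i=5
  ###.# -> #   bit 29 = 1  t=0,i=6
  ###.. -> .   bit 28 = 0  t=1,i=2
  ##.## -> #   bit 27 = 1  t=0,i=17
  ##.#. -> .   bit 26 = 0  t=0,i=7
  ##..# -> .   bit 25 = 0  t=2,i=1
  ##... -> #   bit 24 = 1  t=1,i=3
  #.### -> #   bit 23 = 1  t=0,i=2
  #.##. -> .   bit 22 = 0  t=1,i=8
  #.#.# -> #   bit 21 = 1  t=0,i=0
  #.#.. -> .   bit 20 = 0  t=0,i=10
  #..## -> #   bit 19 = 1  t=4,i=4
  #..#. -> #   bit 18 = 1  t=2,i=2
  #...# -> .   bit 17 = 0  t=0,i=12
  #.... -> #   bit 16 = 1  t=5,i=12
  .#### -> .   bit 15 = 0  t=0,i=3
  .###. -> .   bit 14 = 0  t=0,i=15
  .##.# -> .   bit 13 = 0  t=1,i=14
  .##.. -> #   bit 12 = 1  t=1,i=9
  .#.## -> #   bit 11 = 1  t=0,i=1
  .#.#. -> #   bit 10 = 1  t=0,i=9
  .#..# -> #   bit 9 = 1  t=3,i=12
  .#... -> .   bit 8 = 0  t=0,i=11
  ..### -> #   bit 7 = 1  t=0,i=14
  ..##. -> #   bit 6 = 1  t=1,i=13
  ..#.# -> #   bit 5 = 1  t=1,i=6
  ..#.. -> #   bit 4 = 1  t=3,i=11
  ...## -> #   bit 3 = 1  t=0,i=13
  ...#. -> #   bit 2 = 1  t=1,i=5
  ....# -> #   bit 1 = 1  t=5,i=14
  ..... -> .   bit 0 = 0  t=5,i=13
  bits 00101001101011010001111011111110 = 699211518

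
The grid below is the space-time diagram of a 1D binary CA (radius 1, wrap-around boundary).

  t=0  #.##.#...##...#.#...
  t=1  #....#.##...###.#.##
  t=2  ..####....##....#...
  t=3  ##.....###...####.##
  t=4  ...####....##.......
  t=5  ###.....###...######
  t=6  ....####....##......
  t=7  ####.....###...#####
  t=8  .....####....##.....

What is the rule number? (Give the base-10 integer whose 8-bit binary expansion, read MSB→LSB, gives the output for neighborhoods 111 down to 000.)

  [7] ### => .  t=1,i=13
  [6] ##. => .  t=0,i=3
  [5] #.# => .  t=0,i=1
  [4] #.. => .  t=0,i=6
  [3] .## => .  t=0,i=2
  [2] .#. => #  t=0,i=0
  [1] ..# => #  t=0,i=8
  [0] ... => #  t=0,i=7
  bits 00000111 = 7

7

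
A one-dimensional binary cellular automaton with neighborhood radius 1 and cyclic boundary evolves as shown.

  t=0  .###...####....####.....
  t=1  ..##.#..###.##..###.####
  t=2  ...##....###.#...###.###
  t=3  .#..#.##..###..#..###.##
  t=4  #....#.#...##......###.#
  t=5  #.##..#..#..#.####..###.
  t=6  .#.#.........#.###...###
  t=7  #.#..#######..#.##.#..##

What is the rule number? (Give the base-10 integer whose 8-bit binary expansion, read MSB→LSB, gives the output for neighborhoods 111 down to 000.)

  [7] ### => #  t=0,i=2
  [6] ##. => #  t=0,i=3
  [5] #.# => #  t=1,i=4
  [4] #.. => .  t=0,i=4
  [3] .## => .  t=0,i=1
  [2] .#. => .  t=1,i=5
  [1] ..# => .  t=0,i=0
  [0] ... => #  t=0,i=5
  bits 11100001 = 225

225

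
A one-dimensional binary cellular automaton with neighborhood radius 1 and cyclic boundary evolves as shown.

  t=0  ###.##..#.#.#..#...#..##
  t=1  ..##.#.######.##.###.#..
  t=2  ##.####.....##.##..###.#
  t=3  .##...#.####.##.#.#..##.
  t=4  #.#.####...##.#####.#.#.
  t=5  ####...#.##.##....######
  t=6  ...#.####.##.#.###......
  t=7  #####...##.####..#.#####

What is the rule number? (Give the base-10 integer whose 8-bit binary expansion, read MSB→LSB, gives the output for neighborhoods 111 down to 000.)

  ### -> .   bit 7 = 0  t=0,i=0
  ##. -> #   bit 6 = 1  t=0,i=2
  #.# -> #   bit 5 = 1  t=0,i=3
  #.. -> .   bit 4 = 0  t=0,i=6
  .## -> .   bit 3 = 0  t=0,i=4
  .#. -> #   bit 2 = 1  t=0,i=8
  ..# -> #   bit 1 = 1  t=0,i=7
  ... -> #   bit 0 = 1  t=0,i=17
  bits 01100111 = 103

103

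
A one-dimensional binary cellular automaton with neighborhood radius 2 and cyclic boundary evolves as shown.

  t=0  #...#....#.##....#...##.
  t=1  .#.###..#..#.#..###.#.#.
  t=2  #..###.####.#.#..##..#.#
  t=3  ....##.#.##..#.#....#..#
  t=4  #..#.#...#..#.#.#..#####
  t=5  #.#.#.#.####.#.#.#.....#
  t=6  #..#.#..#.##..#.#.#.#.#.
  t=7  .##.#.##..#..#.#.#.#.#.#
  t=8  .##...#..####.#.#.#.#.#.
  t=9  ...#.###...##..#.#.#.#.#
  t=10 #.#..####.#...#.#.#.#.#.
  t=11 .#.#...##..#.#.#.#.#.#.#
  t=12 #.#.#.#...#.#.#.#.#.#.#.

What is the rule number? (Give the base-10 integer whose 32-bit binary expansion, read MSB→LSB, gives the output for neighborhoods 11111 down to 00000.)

1908696861

  #####|.  b31=0 t=4,i=21
  ####.|#  b30=1 t=2,i=9
  ###.#|#  b29=1 t=1,i=18
  ###..|#  b28=1 t=1,i=5
  ##.##|.  b27=0 t=2,i=6
  ##.#.|.  b26=0 t=0,i=23
  ##..#|.  b25=0 t=1,i=6
  ##...|#  b24=1 t=0,i=13
  #.###|#  b23=1 t=1,i=3
  #.##.|#  b22=1 t=0,i=11
  #.#.#|.  b21=0 t=1,i=20
  #.#..|.  b20=0 t=0,i=0
  #..##|.  b19=0 t=1,i=15
  #..#.|#  b18=1 t=1,i=0
  #...#|.  b17=0 t=0,i=2
  #....|.  b16=0 t=0,i=6
  .####|.  b15=0 t=2,i=8
  .###.|#  b14=1 t=1,i=4
  .##.#|#  b13=1 t=0,i=22
  .##..|.  b12=0 t=0,i=12
  .#.##|.  b11=0 t=0,i=10
  .#.#.|#  b10=1 t=1,i=12
  .#..#|#  b9=1 t=1,i=9
  .#...|#  b8=1 t=0,i=1
  ..###|.  b7=0 t=1,i=16
  ..##.|.  b6=0 t=0,i=21
  ..#.#|.  b5=0 t=0,i=9
  ..#..|#  b4=1 t=0,i=4
  ...##|#  b3=1 t=0,i=20
  ...#.|#  b2=1 t=0,i=3
  ....#|.  b1=0 t=0,i=7
  .....|#  b0=1 t=5,i=20
  bits 01110001110001000110011100011101 = 1908696861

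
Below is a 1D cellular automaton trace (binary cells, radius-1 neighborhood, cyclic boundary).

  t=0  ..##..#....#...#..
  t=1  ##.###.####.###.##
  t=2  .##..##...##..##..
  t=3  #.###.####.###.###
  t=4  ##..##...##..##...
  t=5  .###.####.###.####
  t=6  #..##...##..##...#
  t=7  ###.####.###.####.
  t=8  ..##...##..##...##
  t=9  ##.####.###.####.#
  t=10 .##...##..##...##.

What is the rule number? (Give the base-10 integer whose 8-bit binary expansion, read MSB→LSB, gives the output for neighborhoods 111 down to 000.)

115

  nb ###: next=.  (t=1,i=0, bit7=0)
  nb ##.: next=#  (t=0,i=3, bit6=1)
  nb #.#: next=#  (t=1,i=2, bit5=1)
  nb #..: next=#  (t=0,i=4, bit4=1)
  nb .##: next=.  (t=0,i=2, bit3=0)
  nb .#.: next=.  (t=0,i=6, bit2=0)
  nb ..#: next=#  (t=0,i=1, bit1=1)
  nb ...: next=#  (t=0,i=0, bit0=1)
  bits 01110011 = 115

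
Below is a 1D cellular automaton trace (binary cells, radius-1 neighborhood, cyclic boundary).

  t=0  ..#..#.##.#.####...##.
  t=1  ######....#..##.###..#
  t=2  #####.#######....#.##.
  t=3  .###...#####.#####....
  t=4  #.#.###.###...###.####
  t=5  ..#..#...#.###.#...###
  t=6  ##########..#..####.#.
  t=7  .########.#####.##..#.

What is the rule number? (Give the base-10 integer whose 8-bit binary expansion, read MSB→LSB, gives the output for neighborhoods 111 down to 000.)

151

  [7] ### => #  t=0,i=13
  [6] ##. => .  t=0,i=8
  [5] #.# => .  t=0,i=6
  [4] #.. => #  t=0,i=3
  [3] .## => .  t=0,i=7
  [2] .#. => #  t=0,i=2
  [1] ..# => #  t=0,i=1
  [0] ... => #  t=0,i=0
  bits 10010111 = 151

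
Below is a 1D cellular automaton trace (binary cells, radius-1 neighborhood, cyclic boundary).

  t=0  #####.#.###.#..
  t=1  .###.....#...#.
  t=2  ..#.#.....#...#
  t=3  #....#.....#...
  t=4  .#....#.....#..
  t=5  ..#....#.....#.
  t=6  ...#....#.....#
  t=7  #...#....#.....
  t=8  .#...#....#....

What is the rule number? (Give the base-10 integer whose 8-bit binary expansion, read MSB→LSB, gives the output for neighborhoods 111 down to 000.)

144

  nb ###: next=#  (t=0,i=1, bit7=1)
  nb ##.: next=.  (t=0,i=4, bit6=0)
  nb #.#: next=.  (t=0,i=5, bit5=0)
  nb #..: next=#  (t=0,i=13, bit4=1)
  nb .##: next=.  (t=0,i=0, bit3=0)
  nb .#.: next=.  (t=0,i=6, bit2=0)
  nb ..#: next=.  (t=0,i=14, bit1=0)
  nb ...: next=.  (t=1,i=5, bit0=0)
  bits 10010000 = 144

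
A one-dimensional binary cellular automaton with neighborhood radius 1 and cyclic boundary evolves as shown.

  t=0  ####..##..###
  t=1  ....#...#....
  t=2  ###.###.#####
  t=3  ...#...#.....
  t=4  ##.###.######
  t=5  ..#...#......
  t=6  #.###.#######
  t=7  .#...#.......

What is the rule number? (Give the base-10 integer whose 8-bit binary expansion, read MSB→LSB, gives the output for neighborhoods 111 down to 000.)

53

  [7] ### => .  t=0,i=0
  [6] ##. => .  t=0,i=3
  [5] #.# => #  t=2,i=3
  [4] #.. => #  t=0,i=4
  [3] .## => .  t=0,i=6
  [2] .#. => #  t=1,i=4
  [1] ..# => .  t=0,i=5
  [0] ... => #  t=1,i=0
  bits 00110101 = 53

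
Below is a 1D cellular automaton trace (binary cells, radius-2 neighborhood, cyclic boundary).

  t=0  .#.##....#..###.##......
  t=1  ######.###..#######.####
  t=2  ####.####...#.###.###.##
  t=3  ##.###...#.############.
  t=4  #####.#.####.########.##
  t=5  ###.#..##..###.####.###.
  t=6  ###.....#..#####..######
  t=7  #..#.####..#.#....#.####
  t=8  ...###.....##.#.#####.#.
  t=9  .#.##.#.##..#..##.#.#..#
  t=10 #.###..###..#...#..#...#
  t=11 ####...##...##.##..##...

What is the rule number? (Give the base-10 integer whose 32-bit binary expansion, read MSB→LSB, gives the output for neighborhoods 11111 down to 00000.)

2847964599

  #####|#  b31=1 t=1,i=0
  ####.|.  b30=0 t=1,i=4
  ###.#|#  b29=1 t=0,i=14
  ###..|.  b28=0 t=1,i=9
  ##.##|#  b27=1 t=0,i=15
  ##.#.|.  b26=0 t=4,i=5
  ##..#|.  b25=0 t=1,i=10
  ##...|#  b24=1 t=0,i=5
  #.###|#  b23=1 t=1,i=7
  #.##.|#  b22=1 t=0,i=3
  #.#.#|.  b21=0 t=4,i=6
  #.#..|.  b20=0 t=5,i=4
  #..##|.  b19=0 t=0,i=11
  #..#.|.  b18=0 t=7,i=2
  #...#|.  b17=0 t=2,i=10
  #....|.  b16=0 t=0,i=6
  .####|.  b15=0 t=1,i=13
  .###.|#  b14=1 t=0,i=13
  .##.#|#  b13=1 t=3,i=1
  .##..|#  b12=1 t=0,i=4
  .#.##|#  b11=1 t=0,i=2
  .#.#.|#  b10=1 t=7,i=12
  .#..#|.  b9=0 t=0,i=10
  .#...|#  b8=1 t=7,i=14
  ..###|#  b7=1 t=0,i=12
  ..##.|.  b6=0 t=5,i=7
  ..#.#|#  b5=1 t=0,i=1
  ..#..|#  b4=1 t=0,i=9
  ...##|.  b3=0 t=8,i=2
  ...#.|#  b2=1 t=0,i=0
  ....#|#  b1=1 t=0,i=7
  .....|#  b0=1 t=0,i=20
  bits 10101001110000000111110110110111 = 2847964599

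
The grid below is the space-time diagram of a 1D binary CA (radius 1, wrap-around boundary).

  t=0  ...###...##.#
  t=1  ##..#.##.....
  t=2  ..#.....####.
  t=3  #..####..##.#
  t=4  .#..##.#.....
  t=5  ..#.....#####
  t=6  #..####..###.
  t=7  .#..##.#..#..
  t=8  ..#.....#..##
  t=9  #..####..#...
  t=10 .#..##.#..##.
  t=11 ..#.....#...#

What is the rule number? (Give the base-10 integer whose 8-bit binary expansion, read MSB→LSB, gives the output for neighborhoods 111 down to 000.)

  ### -> #   bit 7 = 1  t=0,i=4
  ##. -> .   bit 6 = 0  t=0,i=5
  #.# -> .   bit 5 = 0  t=0,i=11
  #.. -> #   bit 4 = 1  t=0,i=0
  .## -> .   bit 3 = 0  t=0,i=3
  .#. -> .   bit 2 = 0  t=0,i=12
  ..# -> .   bit 1 = 0  t=0,i=2
  ... -> #   bit 0 = 1  t=0,i=1
  bits 10010001 = 145

145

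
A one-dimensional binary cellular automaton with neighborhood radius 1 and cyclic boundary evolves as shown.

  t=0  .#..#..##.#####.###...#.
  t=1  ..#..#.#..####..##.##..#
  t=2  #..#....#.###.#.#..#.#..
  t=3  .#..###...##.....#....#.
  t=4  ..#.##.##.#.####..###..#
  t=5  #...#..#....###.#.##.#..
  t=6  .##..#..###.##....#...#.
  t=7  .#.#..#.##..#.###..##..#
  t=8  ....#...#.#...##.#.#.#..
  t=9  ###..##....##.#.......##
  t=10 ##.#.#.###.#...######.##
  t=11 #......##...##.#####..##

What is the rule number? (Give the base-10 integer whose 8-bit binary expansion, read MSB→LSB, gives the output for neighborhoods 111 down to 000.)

153

  ###|#  b7=1 t=0,i=11
  ##.|.  b6=0 t=0,i=8
  #.#|.  b5=0 t=0,i=9
  #..|#  b4=1 t=0,i=2
  .##|#  b3=1 t=0,i=7
  .#.|.  b2=0 t=0,i=1
  ..#|.  b1=0 t=0,i=0
  ...|#  b0=1 t=0,i=20
  bits 10011001 = 153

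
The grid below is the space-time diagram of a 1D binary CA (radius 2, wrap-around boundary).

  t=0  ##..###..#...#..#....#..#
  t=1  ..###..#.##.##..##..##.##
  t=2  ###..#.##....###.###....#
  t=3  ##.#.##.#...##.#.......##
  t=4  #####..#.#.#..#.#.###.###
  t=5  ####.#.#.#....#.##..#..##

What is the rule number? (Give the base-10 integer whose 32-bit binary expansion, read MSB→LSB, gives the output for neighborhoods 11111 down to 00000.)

3861420477

  nb #####: next=#  (t=4,i=0, bit31=1)
  nb ####.: next=#  (t=2,i=1, bit30=1)
  nb ###.#: next=#  (t=2,i=15, bit29=1)
  nb ###..: next=.  (t=0,i=1, bit28=0)
  nb ##.##: next=.  (t=1,i=11, bit27=0)
  nb ##.#.: next=#  (t=3,i=2, bit26=1)
  nb ##..#: next=#  (t=0,i=2, bit25=1)
  nb ##...: next=.  (t=2,i=9, bit24=0)
  nb #.###: next=.  (t=2,i=17, bit23=0)
  nb #.##.: next=.  (t=1,i=9, bit22=0)
  nb #.#.#: next=#  (t=3,i=3, bit21=1)
  nb #.#..: next=.  (t=3,i=8, bit20=0)
  nb #..##: next=#  (t=0,i=3, bit19=1)
  nb #..#.: next=.  (t=0,i=8, bit18=0)
  nb #...#: next=.  (t=0,i=11, bit17=0)
  nb #....: next=.  (t=0,i=18, bit16=0)
  nb .####: next=#  (t=2,i=0, bit15=1)
  nb .###.: next=.  (t=0,i=0, bit14=0)
  nb .##.#: next=.  (t=1,i=10, bit13=0)
  nb .##..: next=#  (t=1,i=13, bit12=1)
  nb .#.##: next=#  (t=1,i=8, bit11=1)
  nb .#.#.: next=.  (t=4,i=8, bit10=0)
  nb .#..#: next=.  (t=0,i=14, bit9=0)
  nb .#...: next=#  (t=0,i=10, bit8=1)
  nb ..###: next=#  (t=0,i=4, bit7=1)
  nb ..##.: next=.  (t=1,i=16, bit6=0)
  nb ..#.#: next=#  (t=1,i=7, bit5=1)
  nb ..#..: next=#  (t=0,i=9, bit4=1)
  nb ...##: next=#  (t=2,i=12, bit3=1)
  nb ...#.: next=#  (t=0,i=12, bit2=1)
  nb ....#: next=.  (t=0,i=19, bit1=0)
  nb .....: next=#  (t=3,i=18, bit0=1)
  bits 11100110001010001001100110111101 = 3861420477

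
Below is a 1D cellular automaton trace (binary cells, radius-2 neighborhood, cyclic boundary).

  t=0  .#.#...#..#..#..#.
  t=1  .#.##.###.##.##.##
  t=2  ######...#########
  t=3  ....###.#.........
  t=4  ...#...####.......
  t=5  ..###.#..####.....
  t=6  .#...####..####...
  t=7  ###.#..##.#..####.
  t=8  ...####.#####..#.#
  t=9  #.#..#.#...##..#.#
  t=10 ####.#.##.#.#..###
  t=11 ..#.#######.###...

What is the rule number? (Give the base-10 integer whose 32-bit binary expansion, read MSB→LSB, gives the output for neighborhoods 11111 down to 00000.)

  [31] ##### => .  t=2,i=0
  [30] ####. => #  t=2,i=4
  [29] ###.# => .  t=1,i=8
  [28] ###.. => #  t=2,i=5
  [27] ##.## => #  t=1,i=5
  [26] ##.#. => #  t=1,i=0
  [25] ##..# => .  t=6,i=9
  [24] ##... => #  t=2,i=6
  [23] #.### => .  t=1,i=6
  [22] #.##. => #  t=1,i=3
  [21] #.#.# => #  t=1,i=1
  [20] #.#.. => #  t=0,i=3
  [19] #..## => #  t=5,i=8
  [18] #..#. => .  t=0,i=0
  [17] #...# => .  t=0,i=5
  [16] #.... => #  t=3,i=10
  [15] .#### => .  t=2,i=10
  [14] .###. => .  t=1,i=7
  [13] .##.# => #  t=1,i=4
  [12] .##.. => #  t=9,i=12
  [11] .#.## => #  t=1,i=2
  [10] .#.#. => .  t=0,i=2
  [9] .#..# => #  t=0,i=8
  [8] .#... => #  t=0,i=4
  [7] ..### => .  t=2,i=9
  [6] ..##. => .  t=7,i=7
  [5] ..#.# => #  t=0,i=1
  [4] ..#.. => #  t=0,i=7
  [3] ...## => #  t=2,i=8
  [2] ...#. => #  t=0,i=6
  [1] ....# => .  t=3,i=2
  [0] ..... => .  t=3,i=0
  bits 01011101011110010011101100111100 = 1568226108

1568226108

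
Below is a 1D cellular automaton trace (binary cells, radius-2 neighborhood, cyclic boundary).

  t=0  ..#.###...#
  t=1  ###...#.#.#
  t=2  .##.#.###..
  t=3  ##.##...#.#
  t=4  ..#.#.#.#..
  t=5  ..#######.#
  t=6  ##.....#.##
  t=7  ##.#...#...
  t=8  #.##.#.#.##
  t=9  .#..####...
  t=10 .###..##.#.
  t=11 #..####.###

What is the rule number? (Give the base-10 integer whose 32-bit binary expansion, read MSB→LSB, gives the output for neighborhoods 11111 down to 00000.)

  [31] ##### => .  t=5,i=4
  [30] ####. => #  t=1,i=1
  [29] ###.# => .  t=3,i=1
  [28] ###.. => #  t=0,i=6
  [27] ##.## => #  t=3,i=2
  [26] ##.#. => #  t=2,i=3
  [25] ##..# => #  t=10,i=4
  [24] ##... => .  t=0,i=7
  [23] #.### => .  t=0,i=4
  [22] #.##. => .  t=3,i=3
  [21] #.#.# => #  t=1,i=8
  [20] #.#.. => #  t=4,i=8
  [19] #..## => #  t=5,i=1
  [18] #..#. => #  t=0,i=1
  [17] #...# => #  t=0,i=8
  [16] #.... => #  t=4,i=10
  [15] .#### => .  t=1,i=0
  [14] .###. => .  t=0,i=5
  [13] .##.# => .  t=2,i=2
  [12] .##.. => #  t=3,i=4
  [11] .#.## => .  t=0,i=3
  [10] .#.#. => #  t=1,i=7
  [9] .#..# => #  t=0,i=0
  [8] .#... => .  t=4,i=9
  [7] ..### => .  t=5,i=2
  [6] ..##. => #  t=2,i=1
  [5] ..#.# => #  t=0,i=2
  [4] ..#.. => #  t=0,i=10
  [3] ...## => #  t=2,i=0
  [2] ...#. => .  t=0,i=9
  [1] ....# => .  t=4,i=0
  [0] ..... => .  t=6,i=4
  bits 01011110001111110001011001111000 = 1581192824

1581192824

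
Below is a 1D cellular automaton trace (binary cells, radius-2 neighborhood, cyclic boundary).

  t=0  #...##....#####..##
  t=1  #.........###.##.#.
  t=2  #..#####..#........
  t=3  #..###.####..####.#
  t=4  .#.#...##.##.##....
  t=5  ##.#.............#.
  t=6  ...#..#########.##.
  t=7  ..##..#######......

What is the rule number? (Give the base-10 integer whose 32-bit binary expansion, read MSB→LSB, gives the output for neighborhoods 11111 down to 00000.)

2459205813

  #####|#  b31=1 t=0,i=12
  ####.|.  b30=0 t=0,i=13
  ###.#|.  b29=0 t=1,i=12
  ###..|#  b28=1 t=0,i=0
  ##.##|.  b27=0 t=1,i=13
  ##.#.|.  b26=0 t=1,i=16
  ##..#|#  b25=1 t=0,i=15
  ##...|.  b24=0 t=0,i=1
  #.###|#  b23=1 t=3,i=7
  #.##.|.  b22=0 t=1,i=14
  #.#.#|.  b21=0 t=1,i=17
  #.#..|#  b20=1 t=1,i=0
  #..##|.  b19=0 t=0,i=16
  #..#.|#  b18=1 t=2,i=9
  #...#|.  b17=0 t=0,i=2
  #....|.  b16=0 t=0,i=7
  .####|#  b15=1 t=0,i=11
  .###.|.  b14=0 t=0,i=18
  .##.#|.  b13=0 t=1,i=15
  .##..|.  b12=0 t=0,i=5
  .#.##|.  b11=0 t=5,i=18
  .#.#.|.  b10=0 t=1,i=18
  .#..#|.  b9=0 t=2,i=1
  .#...|.  b8=0 t=1,i=1
  ..###|#  b7=1 t=0,i=10
  ..##.|.  b6=0 t=0,i=4
  ..#.#|#  b5=1 t=4,i=1
  ..#..|#  b4=1 t=2,i=0
  ...##|.  b3=0 t=0,i=3
  ...#.|#  b2=1 t=2,i=18
  ....#|.  b1=0 t=0,i=8
  .....|#  b0=1 t=1,i=3
  bits 10010010100101001000000010110101 = 2459205813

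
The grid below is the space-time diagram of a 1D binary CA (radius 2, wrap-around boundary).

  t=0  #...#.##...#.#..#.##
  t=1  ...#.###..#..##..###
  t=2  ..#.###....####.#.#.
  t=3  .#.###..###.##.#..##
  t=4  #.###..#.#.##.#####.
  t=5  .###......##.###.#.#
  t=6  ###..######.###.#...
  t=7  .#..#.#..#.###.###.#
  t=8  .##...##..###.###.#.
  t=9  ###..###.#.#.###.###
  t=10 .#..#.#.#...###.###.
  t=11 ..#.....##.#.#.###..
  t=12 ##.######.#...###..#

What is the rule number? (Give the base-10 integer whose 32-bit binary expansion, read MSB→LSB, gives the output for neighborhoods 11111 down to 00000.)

1289345871

  #####|.  b31=0 t=4,i=16
  ####.|#  b30=1 t=2,i=13
  ###.#|.  b29=0 t=2,i=14
  ###..|.  b28=0 t=0,i=0
  ##.##|#  b27=1 t=3,i=11
  ##.#.|#  b26=1 t=2,i=15
  ##..#|.  b25=0 t=1,i=8
  ##...|.  b24=0 t=0,i=1
  #.###|#  b23=1 t=0,i=18
  #.##.|#  b22=1 t=0,i=6
  #.#.#|.  b21=0 t=2,i=16
  #.#..|#  b20=1 t=0,i=13
  #..##|#  b19=1 t=1,i=12
  #..#.|.  b18=0 t=0,i=15
  #...#|.  b17=0 t=0,i=2
  #....|#  b16=1 t=2,i=8
  .####|#  b15=1 t=2,i=12
  .###.|#  b14=1 t=0,i=19
  .##.#|.  b13=0 t=3,i=13
  .##..|#  b12=1 t=0,i=7
  .#.##|#  b11=1 t=0,i=5
  .#.#.|.  b10=0 t=0,i=12
  .#..#|#  b9=1 t=0,i=14
  .#...|#  b8=1 t=2,i=19
  ..###|.  b7=0 t=1,i=17
  ..##.|#  b6=1 t=1,i=13
  ..#.#|.  b5=0 t=0,i=4
  ..#..|.  b4=0 t=1,i=10
  ...##|#  b3=1 t=2,i=10
  ...#.|#  b2=1 t=0,i=3
  ....#|#  b1=1 t=2,i=9
  .....|#  b0=1 t=5,i=6
  bits 01001100110110011101101101001111 = 1289345871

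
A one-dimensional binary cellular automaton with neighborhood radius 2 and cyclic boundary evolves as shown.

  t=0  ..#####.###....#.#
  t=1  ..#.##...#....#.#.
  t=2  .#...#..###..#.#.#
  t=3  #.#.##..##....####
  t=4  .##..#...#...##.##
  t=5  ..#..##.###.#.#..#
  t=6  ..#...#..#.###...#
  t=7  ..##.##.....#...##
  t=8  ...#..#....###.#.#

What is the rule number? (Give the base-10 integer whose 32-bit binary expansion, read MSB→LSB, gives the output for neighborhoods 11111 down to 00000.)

3290461596

  ##### -> #   bit 31 = 1  t=0,i=4
  ####. -> #   bit 30 = 1  t=0,i=5
  ###.# -> .   bit 29 = 0  t=0,i=6
  ###.. -> .   bit 28 = 0  t=0,i=10
  ##.## -> .   bit 27 = 0  t=0,i=7
  ##.#. -> #   bit 26 = 1  t=3,i=1
  ##..# -> .   bit 25 = 0  t=2,i=11
  ##... -> .   bit 24 = 0  t=0,i=11
  #.### -> .   bit 23 = 0  t=0,i=8
  #.##. -> .   bit 22 = 0  t=1,i=4
  #.#.# -> #   bit 21 = 1  t=2,i=15
  #.#.. -> .   bit 20 = 0  t=0,i=17
  #..## -> .   bit 19 = 0  t=0,i=1
  #..#. -> .   bit 18 = 0  t=2,i=12
  #...# -> .   bit 17 = 0  t=1,i=0
  #.... -> .   bit 16 = 0  t=0,i=12
  .#### -> .   bit 15 = 0  t=0,i=3
  .###. -> #   bit 14 = 1  t=0,i=9
  .##.# -> #   bit 13 = 1  t=4,i=14
  .##.. -> #   bit 12 = 1  t=1,i=5
  .#.## -> .   bit 11 = 0  t=1,i=3
  .#.#. -> #   bit 10 = 1  t=0,i=16
  .#..# -> .   bit 9 = 0  t=0,i=0
  .#... -> #   bit 8 = 1  t=1,i=10
  ..### -> #   bit 7 = 1  t=0,i=2
  ..##. -> .   bit 6 = 0  t=3,i=8
  ..#.# -> .   bit 5 = 0  t=0,i=15
  ..#.. -> #   bit 4 = 1  t=1,i=9
  ...## -> #   bit 3 = 1  t=3,i=13
  ...#. -> #   bit 2 = 1  t=0,i=14
  ....# -> .   bit 1 = 0  t=0,i=13
  ..... -> .   bit 0 = 0  t=7,i=9
  bits 11000100001000000111010110011100 = 3290461596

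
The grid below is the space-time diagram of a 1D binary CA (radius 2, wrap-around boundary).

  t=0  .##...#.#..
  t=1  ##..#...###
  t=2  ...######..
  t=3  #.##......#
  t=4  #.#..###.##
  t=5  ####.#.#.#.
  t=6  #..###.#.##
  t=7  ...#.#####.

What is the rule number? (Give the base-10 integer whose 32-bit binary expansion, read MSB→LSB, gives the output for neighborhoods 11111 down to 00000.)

  [31] ##### => .  t=1,i=10
  [30] ####. => .  t=1,i=0
  [29] ###.# => #  t=4,i=0
  [28] ###.. => .  t=1,i=1
  [27] ##.## => .  t=3,i=1
  [26] ##.#. => #  t=4,i=1
  [25] ##..# => .  t=1,i=2
  [24] ##... => .  t=0,i=3
  [23] #.### => #  t=4,i=9
  [22] #.##. => #  t=3,i=2
  [21] #.#.# => #  t=5,i=5
  [20] #.#.. => #  t=0,i=8
  [19] #..## => .  t=4,i=4
  [18] #..#. => #  t=1,i=3
  [17] #...# => #  t=0,i=4
  [16] #.... => #  t=2,i=10
  [15] .#### => .  t=1,i=9
  [14] .###. => .  t=4,i=6
  [13] .##.# => #  t=3,i=0
  [12] .##.. => .  t=0,i=2
  [11] .#.## => #  t=5,i=10
  [10] .#.#. => .  t=0,i=7
  [9] .#..# => #  t=4,i=3
  [8] .#... => #  t=0,i=9
  [7] ..### => #  t=1,i=8
  [6] ..##. => #  t=0,i=1
  [5] ..#.# => .  t=0,i=6
  [4] ..#.. => #  t=1,i=4
  [3] ...## => #  t=0,i=0
  [2] ...#. => .  t=0,i=5
  [1] ....# => .  t=2,i=1
  [0] ..... => #  t=2,i=0
  bits 00100100111101110010101111011001 = 620178393

620178393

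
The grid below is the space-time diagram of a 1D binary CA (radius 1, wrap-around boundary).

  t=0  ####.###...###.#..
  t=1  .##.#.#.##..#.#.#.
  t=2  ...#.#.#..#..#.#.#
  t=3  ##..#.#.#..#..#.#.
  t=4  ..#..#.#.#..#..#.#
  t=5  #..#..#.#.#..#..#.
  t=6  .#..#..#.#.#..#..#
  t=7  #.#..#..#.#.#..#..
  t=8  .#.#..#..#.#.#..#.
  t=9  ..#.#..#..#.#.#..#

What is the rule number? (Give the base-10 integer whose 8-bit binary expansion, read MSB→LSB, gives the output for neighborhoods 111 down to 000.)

177

  nb ###: next=#  (t=0,i=1, bit7=1)
  nb ##.: next=.  (t=0,i=3, bit6=0)
  nb #.#: next=#  (t=0,i=4, bit5=1)
  nb #..: next=#  (t=0,i=8, bit4=1)
  nb .##: next=.  (t=0,i=0, bit3=0)
  nb .#.: next=.  (t=0,i=15, bit2=0)
  nb ..#: next=.  (t=0,i=10, bit1=0)
  nb ...: next=#  (t=0,i=9, bit0=1)
  bits 10110001 = 177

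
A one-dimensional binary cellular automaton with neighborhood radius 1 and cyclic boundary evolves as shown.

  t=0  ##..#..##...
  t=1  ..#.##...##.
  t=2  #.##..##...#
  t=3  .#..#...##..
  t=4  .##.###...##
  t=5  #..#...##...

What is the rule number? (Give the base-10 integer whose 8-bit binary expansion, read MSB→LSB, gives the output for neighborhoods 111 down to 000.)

  ###|.  b7=0 t=4,i=5
  ##.|.  b6=0 t=0,i=1
  #.#|#  b5=1 t=1,i=3
  #..|#  b4=1 t=0,i=2
  .##|.  b3=0 t=0,i=0
  .#.|#  b2=1 t=0,i=4
  ..#|.  b1=0 t=0,i=3
  ...|#  b0=1 t=0,i=10
  bits 00110101 = 53

53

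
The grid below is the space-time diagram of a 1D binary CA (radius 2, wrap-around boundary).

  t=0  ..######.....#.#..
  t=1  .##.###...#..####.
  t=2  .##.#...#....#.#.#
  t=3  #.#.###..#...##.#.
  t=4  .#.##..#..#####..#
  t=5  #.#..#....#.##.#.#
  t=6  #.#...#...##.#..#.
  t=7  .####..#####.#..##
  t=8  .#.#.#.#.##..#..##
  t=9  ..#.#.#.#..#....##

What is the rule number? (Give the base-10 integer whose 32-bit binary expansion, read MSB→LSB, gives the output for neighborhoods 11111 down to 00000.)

  ##### -> #   bit 31 = 1  t=0,i=4
  ####. -> #   bit 30 = 1  t=0,i=6
  ###.# -> .   bit 29 = 0  t=7,i=11
  ###.. -> .   bit 28 = 0  t=0,i=7
  ##.## -> .   bit 27 = 0  t=1,i=3
  ##.#. -> .   bit 26 = 0  t=2,i=3
  ##..# -> #   bit 25 = 1  t=1,i=17
  ##... -> .   bit 24 = 0  t=0,i=8
  #.### -> #   bit 23 = 1  t=1,i=4
  #.##. -> .   bit 22 = 0  t=2,i=1
  #.#.# -> .   bit 21 = 0  t=2,i=15
  #.#.. -> #   bit 20 = 1  t=0,i=15
  #..## -> .   bit 19 = 0  t=1,i=0
  #..#. -> .   bit 18 = 0  t=3,i=8
  #...# -> #   bit 17 = 1  t=1,i=8
  #.... -> .   bit 16 = 0  t=0,i=9
  .#### -> .   bit 15 = 0  t=0,i=3
  .###. -> .   bit 14 = 0  t=1,i=5
  .##.# -> #   bit 13 = 1  t=1,i=2
  .##.. -> .   bit 12 = 0  t=4,i=4
  .#.## -> #   bit 11 = 1  t=2,i=0
  .#.#. -> #   bit 10 = 1  t=0,i=14
  .#..# -> .   bit 9 = 0  t=1,i=11
  .#... -> #   bit 8 = 1  t=0,i=16
  ..### -> #   bit 7 = 1  t=0,i=2
  ..##. -> #   bit 6 = 1  t=1,i=1
  ..#.# -> #   bit 5 = 1  t=0,i=13
  ..#.. -> .   bit 4 = 0  t=1,i=10
  ...## -> #   bit 3 = 1  t=0,i=1
  ...#. -> .   bit 2 = 0  t=0,i=12
  ....# -> .   bit 1 = 0  t=0,i=0
  ..... -> #   bit 0 = 1  t=0,i=10
  bits 11000010100100100010110111101001 = 3264359913

3264359913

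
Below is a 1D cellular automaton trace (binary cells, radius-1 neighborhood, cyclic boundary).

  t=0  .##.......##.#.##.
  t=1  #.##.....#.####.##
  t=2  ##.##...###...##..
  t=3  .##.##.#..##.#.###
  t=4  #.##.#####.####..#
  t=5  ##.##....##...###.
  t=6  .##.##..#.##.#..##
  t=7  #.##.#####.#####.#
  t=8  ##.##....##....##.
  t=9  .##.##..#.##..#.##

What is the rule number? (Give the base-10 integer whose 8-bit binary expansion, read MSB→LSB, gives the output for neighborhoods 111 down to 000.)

118

  nb ###: next=.  (t=1,i=12, bit7=0)
  nb ##.: next=#  (t=0,i=2, bit6=1)
  nb #.#: next=#  (t=0,i=12, bit5=1)
  nb #..: next=#  (t=0,i=3, bit4=1)
  nb .##: next=.  (t=0,i=1, bit3=0)
  nb .#.: next=#  (t=0,i=13, bit2=1)
  nb ..#: next=#  (t=0,i=0, bit1=1)
  nb ...: next=.  (t=0,i=4, bit0=0)
  bits 01110110 = 118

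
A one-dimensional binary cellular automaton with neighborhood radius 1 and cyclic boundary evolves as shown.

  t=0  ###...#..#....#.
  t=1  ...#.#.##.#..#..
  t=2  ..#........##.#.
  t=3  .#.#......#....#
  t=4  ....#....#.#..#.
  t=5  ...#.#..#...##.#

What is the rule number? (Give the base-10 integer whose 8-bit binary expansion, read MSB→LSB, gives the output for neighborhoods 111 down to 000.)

18

  ###|.  b7=0 t=0,i=1
  ##.|.  b6=0 t=0,i=2
  #.#|.  b5=0 t=0,i=15
  #..|#  b4=1 t=0,i=3
  .##|.  b3=0 t=0,i=0
  .#.|.  b2=0 t=0,i=6
  ..#|#  b1=1 t=0,i=5
  ...|.  b0=0 t=0,i=4
  bits 00010010 = 18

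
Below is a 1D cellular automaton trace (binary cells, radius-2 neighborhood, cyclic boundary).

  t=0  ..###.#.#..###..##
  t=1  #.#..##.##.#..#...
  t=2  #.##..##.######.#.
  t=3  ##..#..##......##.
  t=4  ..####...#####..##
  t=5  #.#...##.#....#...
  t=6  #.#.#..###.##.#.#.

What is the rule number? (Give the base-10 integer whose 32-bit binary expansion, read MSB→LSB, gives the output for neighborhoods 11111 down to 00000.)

255273651

  nb #####: next=.  (t=2,i=11, bit31=0)
  nb ####.: next=.  (t=2,i=13, bit30=0)
  nb ###.#: next=.  (t=0,i=4, bit29=0)
  nb ###..: next=.  (t=0,i=13, bit28=0)
  nb ##.##: next=#  (t=1,i=7, bit27=1)
  nb ##.#.: next=#  (t=0,i=5, bit26=1)
  nb ##..#: next=#  (t=0,i=0, bit25=1)
  nb ##...: next=#  (t=3,i=9, bit24=1)
  nb #.###: next=.  (t=2,i=9, bit23=0)
  nb #.##.: next=.  (t=1,i=8, bit22=0)
  nb #.#.#: next=#  (t=0,i=6, bit21=1)
  nb #.#..: next=#  (t=0,i=8, bit20=1)
  nb #..##: next=.  (t=0,i=1, bit19=0)
  nb #..#.: next=#  (t=1,i=13, bit18=1)
  nb #...#: next=#  (t=1,i=16, bit17=1)
  nb #....: next=#  (t=3,i=10, bit16=1)
  nb .####: next=.  (t=2,i=10, bit15=0)
  nb .###.: next=.  (t=0,i=3, bit14=0)
  nb .##.#: next=#  (t=1,i=6, bit13=1)
  nb .##..: next=.  (t=0,i=17, bit12=0)
  nb .#.##: next=#  (t=2,i=1, bit11=1)
  nb .#.#.: next=.  (t=0,i=7, bit10=0)
  nb .#..#: next=#  (t=0,i=9, bit9=1)
  nb .#...: next=.  (t=1,i=15, bit8=0)
  nb ..###: next=#  (t=0,i=2, bit7=1)
  nb ..##.: next=.  (t=0,i=16, bit6=0)
  nb ..#.#: next=#  (t=1,i=0, bit5=1)
  nb ..#..: next=#  (t=1,i=14, bit4=1)
  nb ...##: next=.  (t=3,i=14, bit3=0)
  nb ...#.: next=.  (t=1,i=17, bit2=0)
  nb ....#: next=#  (t=3,i=13, bit1=1)
  nb .....: next=#  (t=3,i=11, bit0=1)
  bits 00001111001101110010101010110011 = 255273651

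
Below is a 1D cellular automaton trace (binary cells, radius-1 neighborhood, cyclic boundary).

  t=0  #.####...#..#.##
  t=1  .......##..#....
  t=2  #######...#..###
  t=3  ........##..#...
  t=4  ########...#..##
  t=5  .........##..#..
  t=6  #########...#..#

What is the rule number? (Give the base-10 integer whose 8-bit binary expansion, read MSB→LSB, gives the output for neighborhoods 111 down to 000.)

  ###|.  b7=0 t=0,i=3
  ##.|.  b6=0 t=0,i=0
  #.#|.  b5=0 t=0,i=1
  #..|.  b4=0 t=0,i=6
  .##|.  b3=0 t=0,i=2
  .#.|.  b2=0 t=0,i=9
  ..#|#  b1=1 t=0,i=8
  ...|#  b0=1 t=0,i=7
  bits 00000011 = 3

3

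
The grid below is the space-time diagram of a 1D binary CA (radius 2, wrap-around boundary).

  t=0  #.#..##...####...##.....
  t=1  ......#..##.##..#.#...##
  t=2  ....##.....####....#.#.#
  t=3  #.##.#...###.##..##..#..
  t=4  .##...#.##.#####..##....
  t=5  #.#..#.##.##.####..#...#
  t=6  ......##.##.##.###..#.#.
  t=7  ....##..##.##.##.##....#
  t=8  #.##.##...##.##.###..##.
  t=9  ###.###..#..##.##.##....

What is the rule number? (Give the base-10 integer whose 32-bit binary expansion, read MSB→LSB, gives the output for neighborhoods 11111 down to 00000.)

4208990606

  nb #####: next=#  (t=4,i=13, bit31=1)
  nb ####.: next=#  (t=0,i=12, bit30=1)
  nb ###.#: next=#  (t=3,i=11, bit29=1)
  nb ###..: next=#  (t=0,i=13, bit28=1)
  nb ##.##: next=#  (t=1,i=11, bit27=1)
  nb ##.#.: next=.  (t=3,i=4, bit26=0)
  nb ##..#: next=#  (t=1,i=14, bit25=1)
  nb ##...: next=.  (t=0,i=7, bit24=0)
  nb #.###: next=#  (t=4,i=11, bit23=1)
  nb #.##.: next=#  (t=1,i=12, bit22=1)
  nb #.#.#: next=#  (t=2,i=21, bit21=1)
  nb #.#..: next=.  (t=0,i=2, bit20=0)
  nb #..##: next=.  (t=0,i=4, bit19=0)
  nb #..#.: next=.  (t=1,i=15, bit18=0)
  nb #...#: next=.  (t=0,i=8, bit17=0)
  nb #....: next=.  (t=0,i=20, bit16=0)
  nb .####: next=.  (t=0,i=11, bit15=0)
  nb .###.: next=.  (t=3,i=10, bit14=0)
  nb .##.#: next=.  (t=1,i=10, bit13=0)
  nb .##..: next=#  (t=0,i=6, bit12=1)
  nb .#.##: next=#  (t=3,i=1, bit11=1)
  nb .#.#.: next=.  (t=0,i=1, bit10=0)
  nb .#..#: next=.  (t=0,i=3, bit9=0)
  nb .#...: next=#  (t=1,i=19, bit8=1)
  nb ..###: next=#  (t=0,i=10, bit7=1)
  nb ..##.: next=.  (t=0,i=5, bit6=0)
  nb ..#.#: next=.  (t=0,i=0, bit5=0)
  nb ..#..: next=.  (t=1,i=6, bit4=0)
  nb ...##: next=#  (t=0,i=9, bit3=1)
  nb ...#.: next=#  (t=0,i=23, bit2=1)
  nb ....#: next=#  (t=0,i=22, bit1=1)
  nb .....: next=.  (t=0,i=21, bit0=0)
  bits 11111010111000000001100110001110 = 4208990606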